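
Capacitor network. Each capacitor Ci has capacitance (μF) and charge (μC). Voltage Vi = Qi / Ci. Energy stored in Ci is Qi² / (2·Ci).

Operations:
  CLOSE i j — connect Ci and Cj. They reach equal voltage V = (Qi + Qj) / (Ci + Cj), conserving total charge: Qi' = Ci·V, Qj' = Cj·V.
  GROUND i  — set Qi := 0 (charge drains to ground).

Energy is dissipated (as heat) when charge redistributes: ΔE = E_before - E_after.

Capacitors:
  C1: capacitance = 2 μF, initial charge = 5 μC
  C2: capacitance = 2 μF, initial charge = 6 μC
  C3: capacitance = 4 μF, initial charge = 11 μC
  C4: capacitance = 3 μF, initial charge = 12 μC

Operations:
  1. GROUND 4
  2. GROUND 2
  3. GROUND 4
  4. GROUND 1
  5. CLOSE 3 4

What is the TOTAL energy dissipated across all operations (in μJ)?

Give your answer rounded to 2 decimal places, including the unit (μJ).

Initial: C1(2μF, Q=5μC, V=2.50V), C2(2μF, Q=6μC, V=3.00V), C3(4μF, Q=11μC, V=2.75V), C4(3μF, Q=12μC, V=4.00V)
Op 1: GROUND 4: Q4=0; energy lost=24.000
Op 2: GROUND 2: Q2=0; energy lost=9.000
Op 3: GROUND 4: Q4=0; energy lost=0.000
Op 4: GROUND 1: Q1=0; energy lost=6.250
Op 5: CLOSE 3-4: Q_total=11.00, C_total=7.00, V=1.57; Q3=6.29, Q4=4.71; dissipated=6.482
Total dissipated: 45.732 μJ

Answer: 45.73 μJ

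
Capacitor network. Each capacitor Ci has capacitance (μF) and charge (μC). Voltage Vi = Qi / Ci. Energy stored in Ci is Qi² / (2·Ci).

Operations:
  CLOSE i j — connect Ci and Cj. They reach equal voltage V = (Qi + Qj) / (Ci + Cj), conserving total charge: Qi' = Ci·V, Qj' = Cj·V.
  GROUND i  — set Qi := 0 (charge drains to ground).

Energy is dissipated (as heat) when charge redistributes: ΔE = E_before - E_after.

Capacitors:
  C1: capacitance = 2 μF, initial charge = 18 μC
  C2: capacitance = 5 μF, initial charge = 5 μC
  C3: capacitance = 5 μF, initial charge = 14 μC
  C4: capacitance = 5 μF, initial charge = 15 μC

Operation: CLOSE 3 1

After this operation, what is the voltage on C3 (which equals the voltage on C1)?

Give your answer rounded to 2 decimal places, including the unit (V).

Initial: C1(2μF, Q=18μC, V=9.00V), C2(5μF, Q=5μC, V=1.00V), C3(5μF, Q=14μC, V=2.80V), C4(5μF, Q=15μC, V=3.00V)
Op 1: CLOSE 3-1: Q_total=32.00, C_total=7.00, V=4.57; Q3=22.86, Q1=9.14; dissipated=27.457

Answer: 4.57 V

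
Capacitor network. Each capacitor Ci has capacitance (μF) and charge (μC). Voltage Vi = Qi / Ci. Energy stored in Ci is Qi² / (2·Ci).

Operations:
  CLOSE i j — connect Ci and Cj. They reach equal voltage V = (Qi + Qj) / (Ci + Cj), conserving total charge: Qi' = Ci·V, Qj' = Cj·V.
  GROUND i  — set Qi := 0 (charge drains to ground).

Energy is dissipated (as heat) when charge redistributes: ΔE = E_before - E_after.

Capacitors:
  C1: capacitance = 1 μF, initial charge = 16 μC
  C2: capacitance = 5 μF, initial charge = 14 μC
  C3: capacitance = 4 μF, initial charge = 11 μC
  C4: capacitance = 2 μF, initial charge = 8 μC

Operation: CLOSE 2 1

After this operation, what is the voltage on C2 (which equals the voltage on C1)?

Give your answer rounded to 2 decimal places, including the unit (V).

Initial: C1(1μF, Q=16μC, V=16.00V), C2(5μF, Q=14μC, V=2.80V), C3(4μF, Q=11μC, V=2.75V), C4(2μF, Q=8μC, V=4.00V)
Op 1: CLOSE 2-1: Q_total=30.00, C_total=6.00, V=5.00; Q2=25.00, Q1=5.00; dissipated=72.600

Answer: 5.00 V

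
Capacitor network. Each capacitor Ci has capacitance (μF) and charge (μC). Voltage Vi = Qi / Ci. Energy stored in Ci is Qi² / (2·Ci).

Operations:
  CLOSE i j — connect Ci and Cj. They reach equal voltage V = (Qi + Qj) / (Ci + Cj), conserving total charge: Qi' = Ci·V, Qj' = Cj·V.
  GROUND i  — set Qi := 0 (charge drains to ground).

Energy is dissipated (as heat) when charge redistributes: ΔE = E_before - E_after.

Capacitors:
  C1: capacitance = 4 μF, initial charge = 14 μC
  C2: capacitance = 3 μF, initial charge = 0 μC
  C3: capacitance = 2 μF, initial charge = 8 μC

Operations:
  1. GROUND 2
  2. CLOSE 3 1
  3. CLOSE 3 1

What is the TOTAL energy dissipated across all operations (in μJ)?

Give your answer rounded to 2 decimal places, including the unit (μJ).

Answer: 0.17 μJ

Derivation:
Initial: C1(4μF, Q=14μC, V=3.50V), C2(3μF, Q=0μC, V=0.00V), C3(2μF, Q=8μC, V=4.00V)
Op 1: GROUND 2: Q2=0; energy lost=0.000
Op 2: CLOSE 3-1: Q_total=22.00, C_total=6.00, V=3.67; Q3=7.33, Q1=14.67; dissipated=0.167
Op 3: CLOSE 3-1: Q_total=22.00, C_total=6.00, V=3.67; Q3=7.33, Q1=14.67; dissipated=0.000
Total dissipated: 0.167 μJ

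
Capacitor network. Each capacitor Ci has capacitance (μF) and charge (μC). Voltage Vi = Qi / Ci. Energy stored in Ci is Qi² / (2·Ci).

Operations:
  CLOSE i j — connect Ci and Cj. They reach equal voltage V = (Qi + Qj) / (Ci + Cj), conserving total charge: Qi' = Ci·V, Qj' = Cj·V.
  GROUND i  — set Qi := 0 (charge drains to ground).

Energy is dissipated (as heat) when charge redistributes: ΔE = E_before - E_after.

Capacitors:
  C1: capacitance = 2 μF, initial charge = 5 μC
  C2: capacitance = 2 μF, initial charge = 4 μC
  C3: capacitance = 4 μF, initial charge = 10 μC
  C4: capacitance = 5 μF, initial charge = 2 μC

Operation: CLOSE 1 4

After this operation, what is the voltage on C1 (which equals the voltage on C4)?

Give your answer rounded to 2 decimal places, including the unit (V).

Initial: C1(2μF, Q=5μC, V=2.50V), C2(2μF, Q=4μC, V=2.00V), C3(4μF, Q=10μC, V=2.50V), C4(5μF, Q=2μC, V=0.40V)
Op 1: CLOSE 1-4: Q_total=7.00, C_total=7.00, V=1.00; Q1=2.00, Q4=5.00; dissipated=3.150

Answer: 1.00 V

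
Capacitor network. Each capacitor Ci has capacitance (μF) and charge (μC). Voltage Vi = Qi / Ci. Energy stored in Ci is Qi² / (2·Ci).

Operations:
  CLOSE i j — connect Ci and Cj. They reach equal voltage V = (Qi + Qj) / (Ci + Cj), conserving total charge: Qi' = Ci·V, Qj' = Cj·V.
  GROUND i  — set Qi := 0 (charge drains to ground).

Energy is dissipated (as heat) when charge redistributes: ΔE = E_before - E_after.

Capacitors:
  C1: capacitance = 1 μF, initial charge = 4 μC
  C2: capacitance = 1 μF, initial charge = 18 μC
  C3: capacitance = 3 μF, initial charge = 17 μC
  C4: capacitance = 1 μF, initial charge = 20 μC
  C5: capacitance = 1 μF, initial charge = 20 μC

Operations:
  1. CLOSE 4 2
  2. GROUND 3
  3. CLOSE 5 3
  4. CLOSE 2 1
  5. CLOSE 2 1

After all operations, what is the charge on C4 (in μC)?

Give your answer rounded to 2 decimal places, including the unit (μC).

Initial: C1(1μF, Q=4μC, V=4.00V), C2(1μF, Q=18μC, V=18.00V), C3(3μF, Q=17μC, V=5.67V), C4(1μF, Q=20μC, V=20.00V), C5(1μF, Q=20μC, V=20.00V)
Op 1: CLOSE 4-2: Q_total=38.00, C_total=2.00, V=19.00; Q4=19.00, Q2=19.00; dissipated=1.000
Op 2: GROUND 3: Q3=0; energy lost=48.167
Op 3: CLOSE 5-3: Q_total=20.00, C_total=4.00, V=5.00; Q5=5.00, Q3=15.00; dissipated=150.000
Op 4: CLOSE 2-1: Q_total=23.00, C_total=2.00, V=11.50; Q2=11.50, Q1=11.50; dissipated=56.250
Op 5: CLOSE 2-1: Q_total=23.00, C_total=2.00, V=11.50; Q2=11.50, Q1=11.50; dissipated=0.000
Final charges: Q1=11.50, Q2=11.50, Q3=15.00, Q4=19.00, Q5=5.00

Answer: 19.00 μC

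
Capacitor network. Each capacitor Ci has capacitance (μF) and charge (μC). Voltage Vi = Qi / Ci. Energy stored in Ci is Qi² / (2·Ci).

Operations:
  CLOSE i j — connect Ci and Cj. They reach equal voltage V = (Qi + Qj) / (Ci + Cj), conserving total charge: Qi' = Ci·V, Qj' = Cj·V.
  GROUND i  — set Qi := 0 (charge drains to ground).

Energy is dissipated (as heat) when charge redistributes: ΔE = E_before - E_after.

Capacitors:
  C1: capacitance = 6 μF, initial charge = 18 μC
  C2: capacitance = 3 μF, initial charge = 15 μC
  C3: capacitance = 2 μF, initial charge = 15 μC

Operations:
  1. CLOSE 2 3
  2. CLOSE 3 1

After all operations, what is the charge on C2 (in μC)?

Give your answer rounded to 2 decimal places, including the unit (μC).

Initial: C1(6μF, Q=18μC, V=3.00V), C2(3μF, Q=15μC, V=5.00V), C3(2μF, Q=15μC, V=7.50V)
Op 1: CLOSE 2-3: Q_total=30.00, C_total=5.00, V=6.00; Q2=18.00, Q3=12.00; dissipated=3.750
Op 2: CLOSE 3-1: Q_total=30.00, C_total=8.00, V=3.75; Q3=7.50, Q1=22.50; dissipated=6.750
Final charges: Q1=22.50, Q2=18.00, Q3=7.50

Answer: 18.00 μC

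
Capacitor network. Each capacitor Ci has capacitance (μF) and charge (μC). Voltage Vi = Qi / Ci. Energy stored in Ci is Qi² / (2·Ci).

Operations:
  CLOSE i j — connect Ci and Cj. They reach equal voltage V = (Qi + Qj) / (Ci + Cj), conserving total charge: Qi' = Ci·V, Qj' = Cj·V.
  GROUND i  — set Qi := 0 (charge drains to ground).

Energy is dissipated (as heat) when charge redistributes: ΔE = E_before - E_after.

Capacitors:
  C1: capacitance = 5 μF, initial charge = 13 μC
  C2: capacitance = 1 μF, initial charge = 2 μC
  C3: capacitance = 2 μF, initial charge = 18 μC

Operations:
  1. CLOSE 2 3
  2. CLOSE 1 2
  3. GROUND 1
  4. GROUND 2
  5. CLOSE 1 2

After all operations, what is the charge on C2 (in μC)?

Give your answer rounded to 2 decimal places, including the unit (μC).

Initial: C1(5μF, Q=13μC, V=2.60V), C2(1μF, Q=2μC, V=2.00V), C3(2μF, Q=18μC, V=9.00V)
Op 1: CLOSE 2-3: Q_total=20.00, C_total=3.00, V=6.67; Q2=6.67, Q3=13.33; dissipated=16.333
Op 2: CLOSE 1-2: Q_total=19.67, C_total=6.00, V=3.28; Q1=16.39, Q2=3.28; dissipated=6.891
Op 3: GROUND 1: Q1=0; energy lost=26.860
Op 4: GROUND 2: Q2=0; energy lost=5.372
Op 5: CLOSE 1-2: Q_total=0.00, C_total=6.00, V=0.00; Q1=0.00, Q2=0.00; dissipated=0.000
Final charges: Q1=0.00, Q2=0.00, Q3=13.33

Answer: 0.00 μC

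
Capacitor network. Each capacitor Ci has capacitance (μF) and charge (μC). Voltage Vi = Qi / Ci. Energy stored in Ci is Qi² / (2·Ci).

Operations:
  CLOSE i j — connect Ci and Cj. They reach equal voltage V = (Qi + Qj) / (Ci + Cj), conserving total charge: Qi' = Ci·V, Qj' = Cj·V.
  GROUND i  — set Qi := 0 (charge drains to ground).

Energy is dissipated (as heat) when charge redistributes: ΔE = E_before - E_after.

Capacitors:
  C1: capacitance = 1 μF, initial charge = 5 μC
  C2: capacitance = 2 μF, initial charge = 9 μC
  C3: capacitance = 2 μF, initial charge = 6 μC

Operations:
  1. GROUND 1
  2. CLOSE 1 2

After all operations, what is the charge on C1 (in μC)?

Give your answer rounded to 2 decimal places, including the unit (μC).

Initial: C1(1μF, Q=5μC, V=5.00V), C2(2μF, Q=9μC, V=4.50V), C3(2μF, Q=6μC, V=3.00V)
Op 1: GROUND 1: Q1=0; energy lost=12.500
Op 2: CLOSE 1-2: Q_total=9.00, C_total=3.00, V=3.00; Q1=3.00, Q2=6.00; dissipated=6.750
Final charges: Q1=3.00, Q2=6.00, Q3=6.00

Answer: 3.00 μC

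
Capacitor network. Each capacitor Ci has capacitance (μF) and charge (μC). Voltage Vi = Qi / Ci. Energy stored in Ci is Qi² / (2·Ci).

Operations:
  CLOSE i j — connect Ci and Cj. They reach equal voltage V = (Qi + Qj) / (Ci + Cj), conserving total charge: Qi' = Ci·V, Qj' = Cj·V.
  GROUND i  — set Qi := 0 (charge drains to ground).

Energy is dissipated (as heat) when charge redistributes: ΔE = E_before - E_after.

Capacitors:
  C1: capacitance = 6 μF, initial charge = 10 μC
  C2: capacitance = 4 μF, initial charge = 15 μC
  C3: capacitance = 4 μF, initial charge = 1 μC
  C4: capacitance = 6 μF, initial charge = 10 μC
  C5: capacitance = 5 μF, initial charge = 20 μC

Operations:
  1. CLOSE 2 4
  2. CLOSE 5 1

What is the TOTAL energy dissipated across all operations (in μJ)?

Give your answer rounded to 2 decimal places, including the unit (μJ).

Initial: C1(6μF, Q=10μC, V=1.67V), C2(4μF, Q=15μC, V=3.75V), C3(4μF, Q=1μC, V=0.25V), C4(6μF, Q=10μC, V=1.67V), C5(5μF, Q=20μC, V=4.00V)
Op 1: CLOSE 2-4: Q_total=25.00, C_total=10.00, V=2.50; Q2=10.00, Q4=15.00; dissipated=5.208
Op 2: CLOSE 5-1: Q_total=30.00, C_total=11.00, V=2.73; Q5=13.64, Q1=16.36; dissipated=7.424
Total dissipated: 12.633 μJ

Answer: 12.63 μJ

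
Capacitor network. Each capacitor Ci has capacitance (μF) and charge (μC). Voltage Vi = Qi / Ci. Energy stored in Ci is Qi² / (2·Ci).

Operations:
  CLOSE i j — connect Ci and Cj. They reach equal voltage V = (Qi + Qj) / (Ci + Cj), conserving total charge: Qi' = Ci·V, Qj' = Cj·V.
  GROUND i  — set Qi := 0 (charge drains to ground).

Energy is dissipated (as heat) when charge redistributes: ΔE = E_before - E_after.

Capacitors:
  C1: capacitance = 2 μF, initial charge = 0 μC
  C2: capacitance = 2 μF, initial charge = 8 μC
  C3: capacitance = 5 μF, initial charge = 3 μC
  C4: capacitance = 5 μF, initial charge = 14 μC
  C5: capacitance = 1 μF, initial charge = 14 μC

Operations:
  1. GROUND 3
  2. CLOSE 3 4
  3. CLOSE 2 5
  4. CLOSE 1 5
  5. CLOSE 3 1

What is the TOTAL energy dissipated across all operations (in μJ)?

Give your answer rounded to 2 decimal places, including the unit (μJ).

Answer: 62.74 μJ

Derivation:
Initial: C1(2μF, Q=0μC, V=0.00V), C2(2μF, Q=8μC, V=4.00V), C3(5μF, Q=3μC, V=0.60V), C4(5μF, Q=14μC, V=2.80V), C5(1μF, Q=14μC, V=14.00V)
Op 1: GROUND 3: Q3=0; energy lost=0.900
Op 2: CLOSE 3-4: Q_total=14.00, C_total=10.00, V=1.40; Q3=7.00, Q4=7.00; dissipated=9.800
Op 3: CLOSE 2-5: Q_total=22.00, C_total=3.00, V=7.33; Q2=14.67, Q5=7.33; dissipated=33.333
Op 4: CLOSE 1-5: Q_total=7.33, C_total=3.00, V=2.44; Q1=4.89, Q5=2.44; dissipated=17.926
Op 5: CLOSE 3-1: Q_total=11.89, C_total=7.00, V=1.70; Q3=8.49, Q1=3.40; dissipated=0.779
Total dissipated: 62.738 μJ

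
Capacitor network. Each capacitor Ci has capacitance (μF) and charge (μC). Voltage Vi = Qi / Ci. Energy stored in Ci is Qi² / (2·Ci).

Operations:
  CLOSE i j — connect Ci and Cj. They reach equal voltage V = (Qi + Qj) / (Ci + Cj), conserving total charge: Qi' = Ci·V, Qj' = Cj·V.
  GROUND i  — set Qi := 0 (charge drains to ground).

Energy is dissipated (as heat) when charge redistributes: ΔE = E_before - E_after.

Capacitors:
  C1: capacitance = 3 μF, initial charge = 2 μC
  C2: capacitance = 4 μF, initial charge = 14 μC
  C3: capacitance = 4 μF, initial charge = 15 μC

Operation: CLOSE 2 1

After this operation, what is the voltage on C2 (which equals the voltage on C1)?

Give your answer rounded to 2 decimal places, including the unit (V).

Answer: 2.29 V

Derivation:
Initial: C1(3μF, Q=2μC, V=0.67V), C2(4μF, Q=14μC, V=3.50V), C3(4μF, Q=15μC, V=3.75V)
Op 1: CLOSE 2-1: Q_total=16.00, C_total=7.00, V=2.29; Q2=9.14, Q1=6.86; dissipated=6.881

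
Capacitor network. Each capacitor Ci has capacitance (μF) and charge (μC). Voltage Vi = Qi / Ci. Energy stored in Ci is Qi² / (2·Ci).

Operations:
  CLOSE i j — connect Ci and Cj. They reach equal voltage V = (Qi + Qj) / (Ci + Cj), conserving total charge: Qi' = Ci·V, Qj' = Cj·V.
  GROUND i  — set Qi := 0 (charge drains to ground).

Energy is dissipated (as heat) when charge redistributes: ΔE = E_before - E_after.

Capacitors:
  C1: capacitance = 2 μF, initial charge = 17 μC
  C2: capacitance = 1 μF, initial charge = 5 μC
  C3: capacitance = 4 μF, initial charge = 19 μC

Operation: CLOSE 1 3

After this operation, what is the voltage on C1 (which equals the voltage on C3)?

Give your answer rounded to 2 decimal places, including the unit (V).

Answer: 6.00 V

Derivation:
Initial: C1(2μF, Q=17μC, V=8.50V), C2(1μF, Q=5μC, V=5.00V), C3(4μF, Q=19μC, V=4.75V)
Op 1: CLOSE 1-3: Q_total=36.00, C_total=6.00, V=6.00; Q1=12.00, Q3=24.00; dissipated=9.375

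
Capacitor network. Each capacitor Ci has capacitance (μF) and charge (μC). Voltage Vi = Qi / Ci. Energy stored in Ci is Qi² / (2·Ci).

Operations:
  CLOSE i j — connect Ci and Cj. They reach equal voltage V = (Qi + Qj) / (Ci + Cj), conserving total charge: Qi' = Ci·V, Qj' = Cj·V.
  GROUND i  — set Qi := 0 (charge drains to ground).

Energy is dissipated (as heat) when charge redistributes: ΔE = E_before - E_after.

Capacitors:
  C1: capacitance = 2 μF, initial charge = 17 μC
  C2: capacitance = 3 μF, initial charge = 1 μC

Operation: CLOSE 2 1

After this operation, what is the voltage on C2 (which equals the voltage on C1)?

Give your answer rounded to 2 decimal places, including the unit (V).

Initial: C1(2μF, Q=17μC, V=8.50V), C2(3μF, Q=1μC, V=0.33V)
Op 1: CLOSE 2-1: Q_total=18.00, C_total=5.00, V=3.60; Q2=10.80, Q1=7.20; dissipated=40.017

Answer: 3.60 V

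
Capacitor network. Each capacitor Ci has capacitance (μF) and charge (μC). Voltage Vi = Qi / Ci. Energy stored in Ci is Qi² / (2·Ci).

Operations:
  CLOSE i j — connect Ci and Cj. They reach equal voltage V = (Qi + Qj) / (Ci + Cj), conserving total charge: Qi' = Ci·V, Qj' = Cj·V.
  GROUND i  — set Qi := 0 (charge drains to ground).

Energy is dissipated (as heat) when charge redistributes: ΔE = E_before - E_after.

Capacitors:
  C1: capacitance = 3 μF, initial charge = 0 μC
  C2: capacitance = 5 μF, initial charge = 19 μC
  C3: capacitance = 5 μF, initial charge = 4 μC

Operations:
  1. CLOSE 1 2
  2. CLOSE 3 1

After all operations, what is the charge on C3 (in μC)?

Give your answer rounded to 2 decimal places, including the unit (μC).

Answer: 6.95 μC

Derivation:
Initial: C1(3μF, Q=0μC, V=0.00V), C2(5μF, Q=19μC, V=3.80V), C3(5μF, Q=4μC, V=0.80V)
Op 1: CLOSE 1-2: Q_total=19.00, C_total=8.00, V=2.38; Q1=7.12, Q2=11.88; dissipated=13.537
Op 2: CLOSE 3-1: Q_total=11.12, C_total=8.00, V=1.39; Q3=6.95, Q1=4.17; dissipated=2.326
Final charges: Q1=4.17, Q2=11.88, Q3=6.95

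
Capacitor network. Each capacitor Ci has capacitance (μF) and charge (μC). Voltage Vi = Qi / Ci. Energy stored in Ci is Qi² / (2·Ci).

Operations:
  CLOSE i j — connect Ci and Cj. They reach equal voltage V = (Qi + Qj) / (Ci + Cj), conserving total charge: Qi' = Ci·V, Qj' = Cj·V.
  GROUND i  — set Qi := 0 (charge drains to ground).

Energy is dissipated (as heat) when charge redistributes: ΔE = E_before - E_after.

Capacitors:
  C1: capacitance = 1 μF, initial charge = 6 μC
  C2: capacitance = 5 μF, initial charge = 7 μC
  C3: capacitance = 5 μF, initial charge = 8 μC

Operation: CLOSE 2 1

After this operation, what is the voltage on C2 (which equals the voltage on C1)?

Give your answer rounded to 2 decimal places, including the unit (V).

Answer: 2.17 V

Derivation:
Initial: C1(1μF, Q=6μC, V=6.00V), C2(5μF, Q=7μC, V=1.40V), C3(5μF, Q=8μC, V=1.60V)
Op 1: CLOSE 2-1: Q_total=13.00, C_total=6.00, V=2.17; Q2=10.83, Q1=2.17; dissipated=8.817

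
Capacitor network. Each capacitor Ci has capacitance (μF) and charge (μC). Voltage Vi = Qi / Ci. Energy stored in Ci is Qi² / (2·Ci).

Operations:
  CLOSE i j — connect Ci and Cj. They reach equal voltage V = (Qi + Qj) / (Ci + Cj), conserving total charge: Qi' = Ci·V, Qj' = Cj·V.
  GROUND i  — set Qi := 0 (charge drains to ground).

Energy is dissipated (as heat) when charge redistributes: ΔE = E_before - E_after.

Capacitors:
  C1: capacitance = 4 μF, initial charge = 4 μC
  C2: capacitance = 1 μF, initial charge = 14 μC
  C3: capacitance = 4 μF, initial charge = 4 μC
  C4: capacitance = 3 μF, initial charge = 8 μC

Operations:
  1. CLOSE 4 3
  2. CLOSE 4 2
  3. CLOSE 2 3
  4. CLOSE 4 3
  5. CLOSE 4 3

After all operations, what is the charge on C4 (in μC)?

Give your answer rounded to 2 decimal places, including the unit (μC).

Initial: C1(4μF, Q=4μC, V=1.00V), C2(1μF, Q=14μC, V=14.00V), C3(4μF, Q=4μC, V=1.00V), C4(3μF, Q=8μC, V=2.67V)
Op 1: CLOSE 4-3: Q_total=12.00, C_total=7.00, V=1.71; Q4=5.14, Q3=6.86; dissipated=2.381
Op 2: CLOSE 4-2: Q_total=19.14, C_total=4.00, V=4.79; Q4=14.36, Q2=4.79; dissipated=56.602
Op 3: CLOSE 2-3: Q_total=11.64, C_total=5.00, V=2.33; Q2=2.33, Q3=9.31; dissipated=3.773
Op 4: CLOSE 4-3: Q_total=23.67, C_total=7.00, V=3.38; Q4=10.14, Q3=13.53; dissipated=5.175
Op 5: CLOSE 4-3: Q_total=23.67, C_total=7.00, V=3.38; Q4=10.14, Q3=13.53; dissipated=0.000
Final charges: Q1=4.00, Q2=2.33, Q3=13.53, Q4=10.14

Answer: 10.14 μC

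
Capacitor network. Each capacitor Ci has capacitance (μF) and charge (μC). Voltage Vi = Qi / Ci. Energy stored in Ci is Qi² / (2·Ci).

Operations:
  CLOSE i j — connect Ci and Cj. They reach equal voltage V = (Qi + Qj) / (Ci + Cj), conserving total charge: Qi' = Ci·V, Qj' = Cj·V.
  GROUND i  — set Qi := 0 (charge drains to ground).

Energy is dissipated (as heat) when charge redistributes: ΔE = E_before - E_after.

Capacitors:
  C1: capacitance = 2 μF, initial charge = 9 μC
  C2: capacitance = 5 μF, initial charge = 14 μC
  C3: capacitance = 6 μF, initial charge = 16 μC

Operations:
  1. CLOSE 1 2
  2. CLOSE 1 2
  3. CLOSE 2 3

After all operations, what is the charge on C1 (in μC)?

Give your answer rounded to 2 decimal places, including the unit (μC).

Initial: C1(2μF, Q=9μC, V=4.50V), C2(5μF, Q=14μC, V=2.80V), C3(6μF, Q=16μC, V=2.67V)
Op 1: CLOSE 1-2: Q_total=23.00, C_total=7.00, V=3.29; Q1=6.57, Q2=16.43; dissipated=2.064
Op 2: CLOSE 1-2: Q_total=23.00, C_total=7.00, V=3.29; Q1=6.57, Q2=16.43; dissipated=0.000
Op 3: CLOSE 2-3: Q_total=32.43, C_total=11.00, V=2.95; Q2=14.74, Q3=17.69; dissipated=0.523
Final charges: Q1=6.57, Q2=14.74, Q3=17.69

Answer: 6.57 μC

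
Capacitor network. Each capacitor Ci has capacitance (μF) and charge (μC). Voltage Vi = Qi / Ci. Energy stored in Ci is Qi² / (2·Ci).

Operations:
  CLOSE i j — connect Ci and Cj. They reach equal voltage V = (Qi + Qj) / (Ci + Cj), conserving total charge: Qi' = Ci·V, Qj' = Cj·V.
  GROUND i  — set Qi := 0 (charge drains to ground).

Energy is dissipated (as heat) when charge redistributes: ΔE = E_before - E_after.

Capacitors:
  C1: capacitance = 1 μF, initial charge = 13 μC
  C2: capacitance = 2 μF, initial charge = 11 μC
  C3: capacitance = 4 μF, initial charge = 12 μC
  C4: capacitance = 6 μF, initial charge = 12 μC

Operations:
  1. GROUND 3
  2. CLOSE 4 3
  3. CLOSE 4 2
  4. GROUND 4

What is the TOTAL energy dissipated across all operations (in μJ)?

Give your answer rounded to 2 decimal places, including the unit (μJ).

Initial: C1(1μF, Q=13μC, V=13.00V), C2(2μF, Q=11μC, V=5.50V), C3(4μF, Q=12μC, V=3.00V), C4(6μF, Q=12μC, V=2.00V)
Op 1: GROUND 3: Q3=0; energy lost=18.000
Op 2: CLOSE 4-3: Q_total=12.00, C_total=10.00, V=1.20; Q4=7.20, Q3=4.80; dissipated=4.800
Op 3: CLOSE 4-2: Q_total=18.20, C_total=8.00, V=2.27; Q4=13.65, Q2=4.55; dissipated=13.867
Op 4: GROUND 4: Q4=0; energy lost=15.527
Total dissipated: 52.194 μJ

Answer: 52.19 μJ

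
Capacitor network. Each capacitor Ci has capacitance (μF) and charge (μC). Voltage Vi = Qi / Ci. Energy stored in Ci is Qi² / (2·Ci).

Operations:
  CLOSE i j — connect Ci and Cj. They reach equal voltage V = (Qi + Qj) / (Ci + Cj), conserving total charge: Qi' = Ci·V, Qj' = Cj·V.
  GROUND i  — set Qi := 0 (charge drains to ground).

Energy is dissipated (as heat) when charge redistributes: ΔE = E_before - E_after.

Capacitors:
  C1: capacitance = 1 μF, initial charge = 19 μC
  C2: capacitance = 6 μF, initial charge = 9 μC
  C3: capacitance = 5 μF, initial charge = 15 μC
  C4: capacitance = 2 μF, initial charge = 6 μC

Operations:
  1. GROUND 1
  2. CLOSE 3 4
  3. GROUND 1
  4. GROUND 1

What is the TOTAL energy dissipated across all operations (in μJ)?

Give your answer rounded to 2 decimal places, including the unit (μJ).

Initial: C1(1μF, Q=19μC, V=19.00V), C2(6μF, Q=9μC, V=1.50V), C3(5μF, Q=15μC, V=3.00V), C4(2μF, Q=6μC, V=3.00V)
Op 1: GROUND 1: Q1=0; energy lost=180.500
Op 2: CLOSE 3-4: Q_total=21.00, C_total=7.00, V=3.00; Q3=15.00, Q4=6.00; dissipated=0.000
Op 3: GROUND 1: Q1=0; energy lost=0.000
Op 4: GROUND 1: Q1=0; energy lost=0.000
Total dissipated: 180.500 μJ

Answer: 180.50 μJ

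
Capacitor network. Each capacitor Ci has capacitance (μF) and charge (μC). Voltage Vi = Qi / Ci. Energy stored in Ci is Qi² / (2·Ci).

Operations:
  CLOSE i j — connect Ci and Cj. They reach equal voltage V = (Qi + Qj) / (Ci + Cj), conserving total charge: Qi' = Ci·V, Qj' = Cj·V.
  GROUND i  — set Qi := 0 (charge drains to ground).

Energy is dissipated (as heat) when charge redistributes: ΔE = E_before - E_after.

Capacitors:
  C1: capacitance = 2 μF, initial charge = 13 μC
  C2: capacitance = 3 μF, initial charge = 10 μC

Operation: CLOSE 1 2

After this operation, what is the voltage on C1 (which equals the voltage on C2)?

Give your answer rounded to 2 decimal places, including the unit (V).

Initial: C1(2μF, Q=13μC, V=6.50V), C2(3μF, Q=10μC, V=3.33V)
Op 1: CLOSE 1-2: Q_total=23.00, C_total=5.00, V=4.60; Q1=9.20, Q2=13.80; dissipated=6.017

Answer: 4.60 V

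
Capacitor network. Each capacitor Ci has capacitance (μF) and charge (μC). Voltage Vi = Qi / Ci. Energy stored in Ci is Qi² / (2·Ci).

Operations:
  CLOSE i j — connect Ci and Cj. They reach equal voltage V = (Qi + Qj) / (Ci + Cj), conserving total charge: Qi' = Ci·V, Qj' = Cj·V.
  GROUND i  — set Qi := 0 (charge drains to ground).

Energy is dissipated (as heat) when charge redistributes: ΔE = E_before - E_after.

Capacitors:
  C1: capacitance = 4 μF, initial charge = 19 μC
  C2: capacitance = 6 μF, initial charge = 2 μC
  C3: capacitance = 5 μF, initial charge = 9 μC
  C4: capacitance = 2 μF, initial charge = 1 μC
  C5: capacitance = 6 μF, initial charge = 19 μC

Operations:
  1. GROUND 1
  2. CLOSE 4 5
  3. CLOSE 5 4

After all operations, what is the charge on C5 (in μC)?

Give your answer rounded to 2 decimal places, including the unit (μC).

Answer: 15.00 μC

Derivation:
Initial: C1(4μF, Q=19μC, V=4.75V), C2(6μF, Q=2μC, V=0.33V), C3(5μF, Q=9μC, V=1.80V), C4(2μF, Q=1μC, V=0.50V), C5(6μF, Q=19μC, V=3.17V)
Op 1: GROUND 1: Q1=0; energy lost=45.125
Op 2: CLOSE 4-5: Q_total=20.00, C_total=8.00, V=2.50; Q4=5.00, Q5=15.00; dissipated=5.333
Op 3: CLOSE 5-4: Q_total=20.00, C_total=8.00, V=2.50; Q5=15.00, Q4=5.00; dissipated=0.000
Final charges: Q1=0.00, Q2=2.00, Q3=9.00, Q4=5.00, Q5=15.00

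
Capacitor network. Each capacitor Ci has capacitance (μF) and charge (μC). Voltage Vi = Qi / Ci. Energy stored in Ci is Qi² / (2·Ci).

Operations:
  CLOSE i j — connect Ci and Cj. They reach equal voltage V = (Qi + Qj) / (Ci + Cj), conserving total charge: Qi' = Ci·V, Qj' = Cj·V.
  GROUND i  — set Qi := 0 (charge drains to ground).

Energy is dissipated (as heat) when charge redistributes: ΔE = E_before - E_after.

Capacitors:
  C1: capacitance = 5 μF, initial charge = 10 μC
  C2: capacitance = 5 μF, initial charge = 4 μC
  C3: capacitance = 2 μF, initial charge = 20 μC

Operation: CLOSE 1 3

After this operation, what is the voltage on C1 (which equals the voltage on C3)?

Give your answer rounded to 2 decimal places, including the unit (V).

Initial: C1(5μF, Q=10μC, V=2.00V), C2(5μF, Q=4μC, V=0.80V), C3(2μF, Q=20μC, V=10.00V)
Op 1: CLOSE 1-3: Q_total=30.00, C_total=7.00, V=4.29; Q1=21.43, Q3=8.57; dissipated=45.714

Answer: 4.29 V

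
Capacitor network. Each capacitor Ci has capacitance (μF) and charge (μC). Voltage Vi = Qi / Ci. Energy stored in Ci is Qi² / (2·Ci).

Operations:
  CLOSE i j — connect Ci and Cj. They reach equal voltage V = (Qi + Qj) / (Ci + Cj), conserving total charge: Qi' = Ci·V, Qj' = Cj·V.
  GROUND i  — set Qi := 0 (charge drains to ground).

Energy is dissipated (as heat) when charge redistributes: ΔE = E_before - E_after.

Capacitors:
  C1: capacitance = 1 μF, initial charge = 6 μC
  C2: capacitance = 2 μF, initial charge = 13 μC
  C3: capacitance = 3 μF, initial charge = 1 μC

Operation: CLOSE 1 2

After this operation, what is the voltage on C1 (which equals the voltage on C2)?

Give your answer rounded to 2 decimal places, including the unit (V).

Answer: 6.33 V

Derivation:
Initial: C1(1μF, Q=6μC, V=6.00V), C2(2μF, Q=13μC, V=6.50V), C3(3μF, Q=1μC, V=0.33V)
Op 1: CLOSE 1-2: Q_total=19.00, C_total=3.00, V=6.33; Q1=6.33, Q2=12.67; dissipated=0.083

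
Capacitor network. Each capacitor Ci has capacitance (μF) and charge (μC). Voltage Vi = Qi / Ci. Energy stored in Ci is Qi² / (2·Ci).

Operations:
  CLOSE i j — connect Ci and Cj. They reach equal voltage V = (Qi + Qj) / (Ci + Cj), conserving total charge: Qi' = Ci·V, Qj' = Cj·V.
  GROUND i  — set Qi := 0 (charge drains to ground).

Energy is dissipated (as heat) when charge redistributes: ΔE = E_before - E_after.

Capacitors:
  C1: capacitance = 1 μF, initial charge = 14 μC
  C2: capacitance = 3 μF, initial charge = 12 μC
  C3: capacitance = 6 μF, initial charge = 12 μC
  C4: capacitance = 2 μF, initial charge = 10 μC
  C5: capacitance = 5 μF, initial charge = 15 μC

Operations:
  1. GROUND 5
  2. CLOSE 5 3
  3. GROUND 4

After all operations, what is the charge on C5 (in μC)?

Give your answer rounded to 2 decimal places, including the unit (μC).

Answer: 5.45 μC

Derivation:
Initial: C1(1μF, Q=14μC, V=14.00V), C2(3μF, Q=12μC, V=4.00V), C3(6μF, Q=12μC, V=2.00V), C4(2μF, Q=10μC, V=5.00V), C5(5μF, Q=15μC, V=3.00V)
Op 1: GROUND 5: Q5=0; energy lost=22.500
Op 2: CLOSE 5-3: Q_total=12.00, C_total=11.00, V=1.09; Q5=5.45, Q3=6.55; dissipated=5.455
Op 3: GROUND 4: Q4=0; energy lost=25.000
Final charges: Q1=14.00, Q2=12.00, Q3=6.55, Q4=0.00, Q5=5.45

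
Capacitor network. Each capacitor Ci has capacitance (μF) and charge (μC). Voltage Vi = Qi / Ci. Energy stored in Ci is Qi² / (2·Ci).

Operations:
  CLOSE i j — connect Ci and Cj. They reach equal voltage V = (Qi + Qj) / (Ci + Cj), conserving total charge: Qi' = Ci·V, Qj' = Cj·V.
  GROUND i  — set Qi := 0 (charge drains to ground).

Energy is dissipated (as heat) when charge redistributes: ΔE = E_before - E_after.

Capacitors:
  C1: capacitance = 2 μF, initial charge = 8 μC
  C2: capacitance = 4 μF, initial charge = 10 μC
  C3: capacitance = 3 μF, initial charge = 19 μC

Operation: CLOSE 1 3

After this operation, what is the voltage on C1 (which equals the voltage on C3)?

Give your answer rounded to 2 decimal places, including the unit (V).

Initial: C1(2μF, Q=8μC, V=4.00V), C2(4μF, Q=10μC, V=2.50V), C3(3μF, Q=19μC, V=6.33V)
Op 1: CLOSE 1-3: Q_total=27.00, C_total=5.00, V=5.40; Q1=10.80, Q3=16.20; dissipated=3.267

Answer: 5.40 V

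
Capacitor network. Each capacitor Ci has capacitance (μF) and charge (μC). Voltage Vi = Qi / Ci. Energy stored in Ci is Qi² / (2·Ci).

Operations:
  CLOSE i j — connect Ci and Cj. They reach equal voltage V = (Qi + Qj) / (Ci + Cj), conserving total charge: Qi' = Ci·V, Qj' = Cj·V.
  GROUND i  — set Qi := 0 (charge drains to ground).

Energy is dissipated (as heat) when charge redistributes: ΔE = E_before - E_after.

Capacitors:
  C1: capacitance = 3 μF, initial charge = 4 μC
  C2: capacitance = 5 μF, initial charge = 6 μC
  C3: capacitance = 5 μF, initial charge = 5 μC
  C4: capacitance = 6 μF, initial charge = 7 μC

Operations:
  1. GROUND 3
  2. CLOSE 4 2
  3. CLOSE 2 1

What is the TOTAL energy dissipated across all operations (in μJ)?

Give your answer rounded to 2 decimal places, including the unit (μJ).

Initial: C1(3μF, Q=4μC, V=1.33V), C2(5μF, Q=6μC, V=1.20V), C3(5μF, Q=5μC, V=1.00V), C4(6μF, Q=7μC, V=1.17V)
Op 1: GROUND 3: Q3=0; energy lost=2.500
Op 2: CLOSE 4-2: Q_total=13.00, C_total=11.00, V=1.18; Q4=7.09, Q2=5.91; dissipated=0.002
Op 3: CLOSE 2-1: Q_total=9.91, C_total=8.00, V=1.24; Q2=6.19, Q1=3.72; dissipated=0.022
Total dissipated: 2.523 μJ

Answer: 2.52 μJ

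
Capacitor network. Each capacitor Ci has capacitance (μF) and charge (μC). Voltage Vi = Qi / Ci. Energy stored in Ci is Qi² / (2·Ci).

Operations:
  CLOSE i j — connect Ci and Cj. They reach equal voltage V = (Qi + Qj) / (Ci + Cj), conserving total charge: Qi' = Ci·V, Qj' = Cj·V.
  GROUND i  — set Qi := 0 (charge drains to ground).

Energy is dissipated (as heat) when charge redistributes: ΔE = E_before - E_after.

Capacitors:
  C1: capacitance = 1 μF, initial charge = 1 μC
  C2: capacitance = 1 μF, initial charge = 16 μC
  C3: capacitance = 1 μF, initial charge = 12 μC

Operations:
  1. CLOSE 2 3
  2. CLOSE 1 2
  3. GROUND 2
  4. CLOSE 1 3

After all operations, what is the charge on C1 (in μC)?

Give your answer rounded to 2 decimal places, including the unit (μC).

Initial: C1(1μF, Q=1μC, V=1.00V), C2(1μF, Q=16μC, V=16.00V), C3(1μF, Q=12μC, V=12.00V)
Op 1: CLOSE 2-3: Q_total=28.00, C_total=2.00, V=14.00; Q2=14.00, Q3=14.00; dissipated=4.000
Op 2: CLOSE 1-2: Q_total=15.00, C_total=2.00, V=7.50; Q1=7.50, Q2=7.50; dissipated=42.250
Op 3: GROUND 2: Q2=0; energy lost=28.125
Op 4: CLOSE 1-3: Q_total=21.50, C_total=2.00, V=10.75; Q1=10.75, Q3=10.75; dissipated=10.562
Final charges: Q1=10.75, Q2=0.00, Q3=10.75

Answer: 10.75 μC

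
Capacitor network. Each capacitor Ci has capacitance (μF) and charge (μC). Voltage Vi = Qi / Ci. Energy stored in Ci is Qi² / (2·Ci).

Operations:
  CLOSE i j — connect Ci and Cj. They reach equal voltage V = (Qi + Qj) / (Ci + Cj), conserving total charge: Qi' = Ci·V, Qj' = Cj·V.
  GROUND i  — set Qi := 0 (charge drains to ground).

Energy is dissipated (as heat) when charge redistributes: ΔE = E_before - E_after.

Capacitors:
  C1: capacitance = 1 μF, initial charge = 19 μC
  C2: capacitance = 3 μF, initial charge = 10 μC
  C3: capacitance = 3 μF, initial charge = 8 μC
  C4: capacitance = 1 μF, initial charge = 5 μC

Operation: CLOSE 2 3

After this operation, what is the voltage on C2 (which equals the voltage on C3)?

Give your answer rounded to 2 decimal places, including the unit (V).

Answer: 3.00 V

Derivation:
Initial: C1(1μF, Q=19μC, V=19.00V), C2(3μF, Q=10μC, V=3.33V), C3(3μF, Q=8μC, V=2.67V), C4(1μF, Q=5μC, V=5.00V)
Op 1: CLOSE 2-3: Q_total=18.00, C_total=6.00, V=3.00; Q2=9.00, Q3=9.00; dissipated=0.333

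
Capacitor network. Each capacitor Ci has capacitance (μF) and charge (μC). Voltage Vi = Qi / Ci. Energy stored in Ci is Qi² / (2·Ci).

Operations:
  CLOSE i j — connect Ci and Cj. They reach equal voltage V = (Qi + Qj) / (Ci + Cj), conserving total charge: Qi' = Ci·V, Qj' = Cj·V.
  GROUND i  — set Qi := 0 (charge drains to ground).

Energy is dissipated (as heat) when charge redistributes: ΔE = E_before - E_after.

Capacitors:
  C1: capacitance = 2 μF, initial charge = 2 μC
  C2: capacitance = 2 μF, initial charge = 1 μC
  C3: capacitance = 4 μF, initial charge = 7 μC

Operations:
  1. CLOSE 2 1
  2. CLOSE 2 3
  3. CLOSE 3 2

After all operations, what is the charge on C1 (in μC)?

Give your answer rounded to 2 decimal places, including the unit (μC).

Initial: C1(2μF, Q=2μC, V=1.00V), C2(2μF, Q=1μC, V=0.50V), C3(4μF, Q=7μC, V=1.75V)
Op 1: CLOSE 2-1: Q_total=3.00, C_total=4.00, V=0.75; Q2=1.50, Q1=1.50; dissipated=0.125
Op 2: CLOSE 2-3: Q_total=8.50, C_total=6.00, V=1.42; Q2=2.83, Q3=5.67; dissipated=0.667
Op 3: CLOSE 3-2: Q_total=8.50, C_total=6.00, V=1.42; Q3=5.67, Q2=2.83; dissipated=0.000
Final charges: Q1=1.50, Q2=2.83, Q3=5.67

Answer: 1.50 μC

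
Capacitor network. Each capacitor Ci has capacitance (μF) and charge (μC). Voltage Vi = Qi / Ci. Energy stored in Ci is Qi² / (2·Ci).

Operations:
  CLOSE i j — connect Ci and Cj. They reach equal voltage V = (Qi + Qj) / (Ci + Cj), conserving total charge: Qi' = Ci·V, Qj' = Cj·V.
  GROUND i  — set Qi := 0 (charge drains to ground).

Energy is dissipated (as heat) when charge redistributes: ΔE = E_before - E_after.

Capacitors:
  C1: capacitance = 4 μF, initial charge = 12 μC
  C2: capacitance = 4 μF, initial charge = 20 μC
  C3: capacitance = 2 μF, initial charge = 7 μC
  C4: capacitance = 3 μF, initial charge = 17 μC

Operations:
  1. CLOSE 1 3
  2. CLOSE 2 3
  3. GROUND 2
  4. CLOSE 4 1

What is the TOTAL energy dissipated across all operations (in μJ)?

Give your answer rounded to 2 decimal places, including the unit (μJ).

Answer: 46.29 μJ

Derivation:
Initial: C1(4μF, Q=12μC, V=3.00V), C2(4μF, Q=20μC, V=5.00V), C3(2μF, Q=7μC, V=3.50V), C4(3μF, Q=17μC, V=5.67V)
Op 1: CLOSE 1-3: Q_total=19.00, C_total=6.00, V=3.17; Q1=12.67, Q3=6.33; dissipated=0.167
Op 2: CLOSE 2-3: Q_total=26.33, C_total=6.00, V=4.39; Q2=17.56, Q3=8.78; dissipated=2.241
Op 3: GROUND 2: Q2=0; energy lost=38.525
Op 4: CLOSE 4-1: Q_total=29.67, C_total=7.00, V=4.24; Q4=12.71, Q1=16.95; dissipated=5.357
Total dissipated: 46.289 μJ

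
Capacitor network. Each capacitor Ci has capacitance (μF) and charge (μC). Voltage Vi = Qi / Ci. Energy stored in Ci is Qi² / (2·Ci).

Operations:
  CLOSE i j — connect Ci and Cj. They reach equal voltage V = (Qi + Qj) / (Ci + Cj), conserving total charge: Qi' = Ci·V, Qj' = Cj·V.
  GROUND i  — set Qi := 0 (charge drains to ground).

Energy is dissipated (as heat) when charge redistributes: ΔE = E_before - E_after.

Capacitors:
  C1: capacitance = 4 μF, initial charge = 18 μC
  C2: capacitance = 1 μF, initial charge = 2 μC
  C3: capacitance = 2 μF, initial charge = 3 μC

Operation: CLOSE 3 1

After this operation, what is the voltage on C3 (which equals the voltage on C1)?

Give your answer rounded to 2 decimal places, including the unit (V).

Answer: 3.50 V

Derivation:
Initial: C1(4μF, Q=18μC, V=4.50V), C2(1μF, Q=2μC, V=2.00V), C3(2μF, Q=3μC, V=1.50V)
Op 1: CLOSE 3-1: Q_total=21.00, C_total=6.00, V=3.50; Q3=7.00, Q1=14.00; dissipated=6.000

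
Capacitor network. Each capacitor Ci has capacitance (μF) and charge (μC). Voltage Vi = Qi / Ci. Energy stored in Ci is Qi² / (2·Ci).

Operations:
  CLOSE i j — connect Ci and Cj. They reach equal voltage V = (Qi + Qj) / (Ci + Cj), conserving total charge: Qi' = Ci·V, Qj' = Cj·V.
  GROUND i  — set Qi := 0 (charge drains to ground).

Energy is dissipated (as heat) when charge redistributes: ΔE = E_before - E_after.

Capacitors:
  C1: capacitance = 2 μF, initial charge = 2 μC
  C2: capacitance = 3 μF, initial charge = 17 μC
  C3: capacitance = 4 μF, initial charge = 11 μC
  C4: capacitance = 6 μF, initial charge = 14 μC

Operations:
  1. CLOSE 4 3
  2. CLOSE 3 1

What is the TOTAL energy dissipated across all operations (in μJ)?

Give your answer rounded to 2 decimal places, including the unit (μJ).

Answer: 1.71 μJ

Derivation:
Initial: C1(2μF, Q=2μC, V=1.00V), C2(3μF, Q=17μC, V=5.67V), C3(4μF, Q=11μC, V=2.75V), C4(6μF, Q=14μC, V=2.33V)
Op 1: CLOSE 4-3: Q_total=25.00, C_total=10.00, V=2.50; Q4=15.00, Q3=10.00; dissipated=0.208
Op 2: CLOSE 3-1: Q_total=12.00, C_total=6.00, V=2.00; Q3=8.00, Q1=4.00; dissipated=1.500
Total dissipated: 1.708 μJ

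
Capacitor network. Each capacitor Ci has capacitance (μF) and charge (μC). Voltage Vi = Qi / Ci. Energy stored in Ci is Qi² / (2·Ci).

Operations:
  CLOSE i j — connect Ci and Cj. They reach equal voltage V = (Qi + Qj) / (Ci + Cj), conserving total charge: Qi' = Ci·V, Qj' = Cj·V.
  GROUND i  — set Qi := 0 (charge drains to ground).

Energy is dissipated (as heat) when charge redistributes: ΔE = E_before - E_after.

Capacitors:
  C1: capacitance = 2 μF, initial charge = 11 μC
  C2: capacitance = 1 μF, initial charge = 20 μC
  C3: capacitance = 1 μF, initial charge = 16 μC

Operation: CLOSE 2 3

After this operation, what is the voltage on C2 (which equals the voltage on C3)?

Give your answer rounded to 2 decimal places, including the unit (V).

Initial: C1(2μF, Q=11μC, V=5.50V), C2(1μF, Q=20μC, V=20.00V), C3(1μF, Q=16μC, V=16.00V)
Op 1: CLOSE 2-3: Q_total=36.00, C_total=2.00, V=18.00; Q2=18.00, Q3=18.00; dissipated=4.000

Answer: 18.00 V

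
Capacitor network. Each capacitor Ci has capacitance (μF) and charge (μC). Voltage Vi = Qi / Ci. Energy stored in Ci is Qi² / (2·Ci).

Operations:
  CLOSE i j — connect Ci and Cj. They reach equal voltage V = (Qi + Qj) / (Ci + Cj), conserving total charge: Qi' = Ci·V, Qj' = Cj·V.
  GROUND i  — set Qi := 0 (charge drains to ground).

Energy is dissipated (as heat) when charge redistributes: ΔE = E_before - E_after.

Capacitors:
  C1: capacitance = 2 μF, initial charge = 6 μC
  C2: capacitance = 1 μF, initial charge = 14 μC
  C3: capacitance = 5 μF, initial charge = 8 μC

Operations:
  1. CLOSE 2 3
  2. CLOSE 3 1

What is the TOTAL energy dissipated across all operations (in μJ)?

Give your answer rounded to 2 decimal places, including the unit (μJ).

Initial: C1(2μF, Q=6μC, V=3.00V), C2(1μF, Q=14μC, V=14.00V), C3(5μF, Q=8μC, V=1.60V)
Op 1: CLOSE 2-3: Q_total=22.00, C_total=6.00, V=3.67; Q2=3.67, Q3=18.33; dissipated=64.067
Op 2: CLOSE 3-1: Q_total=24.33, C_total=7.00, V=3.48; Q3=17.38, Q1=6.95; dissipated=0.317
Total dissipated: 64.384 μJ

Answer: 64.38 μJ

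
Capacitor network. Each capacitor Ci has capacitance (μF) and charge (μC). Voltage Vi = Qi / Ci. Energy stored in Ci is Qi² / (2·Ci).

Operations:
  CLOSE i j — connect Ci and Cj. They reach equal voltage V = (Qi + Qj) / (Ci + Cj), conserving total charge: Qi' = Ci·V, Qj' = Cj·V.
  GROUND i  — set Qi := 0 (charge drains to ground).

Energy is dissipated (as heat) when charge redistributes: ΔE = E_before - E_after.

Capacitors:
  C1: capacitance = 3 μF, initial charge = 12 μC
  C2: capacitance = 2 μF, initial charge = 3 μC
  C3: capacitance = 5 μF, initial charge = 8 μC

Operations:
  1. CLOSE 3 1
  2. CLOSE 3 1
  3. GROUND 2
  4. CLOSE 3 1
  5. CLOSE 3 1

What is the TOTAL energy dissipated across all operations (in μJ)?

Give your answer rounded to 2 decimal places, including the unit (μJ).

Answer: 7.65 μJ

Derivation:
Initial: C1(3μF, Q=12μC, V=4.00V), C2(2μF, Q=3μC, V=1.50V), C3(5μF, Q=8μC, V=1.60V)
Op 1: CLOSE 3-1: Q_total=20.00, C_total=8.00, V=2.50; Q3=12.50, Q1=7.50; dissipated=5.400
Op 2: CLOSE 3-1: Q_total=20.00, C_total=8.00, V=2.50; Q3=12.50, Q1=7.50; dissipated=0.000
Op 3: GROUND 2: Q2=0; energy lost=2.250
Op 4: CLOSE 3-1: Q_total=20.00, C_total=8.00, V=2.50; Q3=12.50, Q1=7.50; dissipated=0.000
Op 5: CLOSE 3-1: Q_total=20.00, C_total=8.00, V=2.50; Q3=12.50, Q1=7.50; dissipated=0.000
Total dissipated: 7.650 μJ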